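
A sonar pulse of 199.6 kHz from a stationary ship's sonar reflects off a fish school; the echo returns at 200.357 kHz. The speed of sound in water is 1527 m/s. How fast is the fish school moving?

2.89 m/s

Double Doppler shift off a moving reflector: f₂ = f₀ · (v + u)/(v − u) (u > 0 toward emitter).
Rearranging, u = v · (f₂ − f₀)/(f₂ + f₀) = 1527 × 0.757/399.957 ≈ 2.89 m/s.
So the fish school is moving at 2.89 m/s toward the emitter.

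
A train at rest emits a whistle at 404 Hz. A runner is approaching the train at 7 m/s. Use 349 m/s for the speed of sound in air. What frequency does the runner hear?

412 Hz

Only the observer moves, toward the source, so f' = f · (v + v_o)/v.
f' = 404 × (349 + 7)/349 = 404 × 356/349 ≈ 412 Hz.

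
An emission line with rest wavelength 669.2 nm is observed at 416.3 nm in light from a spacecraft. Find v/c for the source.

λ'/λ₀ = 0.6221 < 1 (blueshift), so the source is approaching.
λ'/λ₀ = √((1 − β)/(1 + β)) for an approaching source ⇒ β = (1 − r²)/(1 + r²) with r = λ'/λ₀.
β = (1 − 0.3870)/(1 + 0.3870) ≈ 0.442.

0.442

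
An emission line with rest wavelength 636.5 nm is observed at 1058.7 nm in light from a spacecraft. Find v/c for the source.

λ'/λ₀ = 1.6633 > 1 (redshift), so the source is receding.
λ'/λ₀ = √((1 + β)/(1 − β)) for a receding source ⇒ β = (r² − 1)/(r² + 1) with r = λ'/λ₀.
β = (2.7666 − 1)/(2.7666 + 1) ≈ 0.469.

0.469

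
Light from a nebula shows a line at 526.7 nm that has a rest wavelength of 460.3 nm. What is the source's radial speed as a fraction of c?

λ'/λ₀ = 1.1443 > 1 (redshift), so the source is receding.
λ'/λ₀ = √((1 + β)/(1 − β)) for a receding source ⇒ β = (r² − 1)/(r² + 1) with r = λ'/λ₀.
β = (1.3093 − 1)/(1.3093 + 1) ≈ 0.134.

0.134c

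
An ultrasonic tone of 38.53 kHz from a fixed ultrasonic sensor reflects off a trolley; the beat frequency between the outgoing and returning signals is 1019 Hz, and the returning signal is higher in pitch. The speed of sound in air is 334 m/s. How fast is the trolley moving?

4.4 m/s

Double Doppler shift off a moving reflector: f₂ = f₀ · (v + u)/(v − u) (u > 0 toward emitter).
Returning signal is higher, so f₂ = f₀ + Δf = 38530 + 1019 = 39549 Hz.
Rearranging, u = v · (f₂ − f₀)/(f₂ + f₀) = 334 × 1019/78079 ≈ 4.4 m/s.
So the trolley is moving at 4.4 m/s toward the emitter.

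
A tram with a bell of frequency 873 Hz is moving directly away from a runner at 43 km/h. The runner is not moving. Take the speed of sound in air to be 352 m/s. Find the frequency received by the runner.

43 km/h = 11.94 m/s.
Only the source moves, away from the listener, so f' = f · v/(v + v_s).
f' = 873 × 352/(352 + 11.94) = 873 × 352/363.9 ≈ 844 Hz.

844 Hz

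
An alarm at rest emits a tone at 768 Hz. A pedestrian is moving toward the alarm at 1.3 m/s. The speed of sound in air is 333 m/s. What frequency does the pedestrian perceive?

Only the observer moves, toward the source, so f' = f · (v + v_o)/v.
f' = 768 × (333 + 1.3)/333 = 768 × 334.3/333 ≈ 771 Hz.

771 Hz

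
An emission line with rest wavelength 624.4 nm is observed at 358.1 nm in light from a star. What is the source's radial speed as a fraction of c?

λ'/λ₀ = 0.5735 < 1 (blueshift), so the source is approaching.
λ'/λ₀ = √((1 − β)/(1 + β)) for an approaching source ⇒ β = (1 − r²)/(1 + r²) with r = λ'/λ₀.
β = (1 − 0.3289)/(1 + 0.3289) ≈ 0.505.

0.505c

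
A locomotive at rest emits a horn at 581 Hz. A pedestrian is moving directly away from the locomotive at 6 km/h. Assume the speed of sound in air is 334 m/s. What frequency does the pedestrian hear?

578 Hz

6 km/h = 1.667 m/s.
Only the observer moves, away from the source, so f' = f · (v − v_o)/v.
f' = 581 × (334 − 1.667)/334 = 581 × 332.33/334 ≈ 578 Hz.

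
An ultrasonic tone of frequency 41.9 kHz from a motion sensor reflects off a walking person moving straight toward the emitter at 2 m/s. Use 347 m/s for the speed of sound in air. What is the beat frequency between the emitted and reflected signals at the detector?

486 Hz

At the walking person (a moving observer), f₁ = f₀ · (v + u)/v = 41.9 × 349/347 ≈ 42.141 kHz.
On reflection it acts as a source moving toward the stationary detector: f₂ = f₁ · v/(v − u) = 42.141 × 347/345 ≈ 42.386 kHz.
Beat frequency (with f₀ = 41900 Hz): |f₂ − f₀| = 2u·f₀/(v − u) = 2 × 2 × 41900/345 ≈ 486 Hz.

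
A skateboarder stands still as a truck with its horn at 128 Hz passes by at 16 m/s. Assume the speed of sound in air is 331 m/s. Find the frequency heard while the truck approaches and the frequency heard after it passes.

135 Hz approaching; 122 Hz receding

Approaching: f₁ = f · v/(v − v_s) = 128 × 331/315 ≈ 135 Hz.
Receding: f₂ = f · v/(v + v_s) = 128 × 331/347 ≈ 122 Hz.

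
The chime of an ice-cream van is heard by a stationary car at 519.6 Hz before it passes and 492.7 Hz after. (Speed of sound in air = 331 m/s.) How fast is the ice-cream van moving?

f₁/f₂ = (v + v_s)/(v − v_s), so v_s = v · (f₁ − f₂)/(f₁ + f₂).
v_s = 331 × (519.6 − 492.7)/(519.6 + 492.7) = 331 × 26.9/1012.3 ≈ 8.8 m/s.

8.8 m/s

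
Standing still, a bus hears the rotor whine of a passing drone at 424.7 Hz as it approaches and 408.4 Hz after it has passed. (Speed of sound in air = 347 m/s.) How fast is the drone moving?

6.8 m/s

f₁/f₂ = (v + v_s)/(v − v_s), so v_s = v · (f₁ − f₂)/(f₁ + f₂).
v_s = 347 × (424.7 − 408.4)/(424.7 + 408.4) = 347 × 16.3/833.1 ≈ 6.8 m/s.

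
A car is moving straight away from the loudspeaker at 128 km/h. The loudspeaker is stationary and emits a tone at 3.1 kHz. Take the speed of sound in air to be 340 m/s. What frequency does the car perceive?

2.78 kHz

128 km/h = 35.56 m/s.
Moving observer, stationary source: f' = f · (v − v_o)/v.
f' = 3.1 × (340 − 35.56)/340 = 3.1 × 304.44/340 ≈ 2.78 kHz.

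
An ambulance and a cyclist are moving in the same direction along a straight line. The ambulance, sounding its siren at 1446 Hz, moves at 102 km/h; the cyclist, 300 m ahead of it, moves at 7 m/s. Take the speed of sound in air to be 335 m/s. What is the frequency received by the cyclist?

1547 Hz

102 km/h = 28.33 m/s.
The cyclist is ahead, so the ambulance is moving toward it while the cyclist is moving away from the ambulance.
Both move, so f' = f · (v − v_o)/(v − v_s).
f' = 1446 × (335 − 7)/(335 − 28.33) = 1446 × 328/306.67 ≈ 1547 Hz.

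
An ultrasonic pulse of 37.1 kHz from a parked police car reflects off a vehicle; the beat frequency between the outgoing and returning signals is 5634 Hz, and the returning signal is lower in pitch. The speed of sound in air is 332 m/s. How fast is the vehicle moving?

27 m/s

Double Doppler shift off a moving reflector: f₂ = f₀ · (v + u)/(v − u) (u > 0 toward emitter).
Returning signal is lower, so f₂ = f₀ − Δf = 37100 − 5634 = 31466 Hz.
Rearranging, u = v · (f₂ − f₀)/(f₂ + f₀) = 332 × -5634/68566 ≈ -27 m/s.
So the vehicle is moving at 27 m/s away from the emitter.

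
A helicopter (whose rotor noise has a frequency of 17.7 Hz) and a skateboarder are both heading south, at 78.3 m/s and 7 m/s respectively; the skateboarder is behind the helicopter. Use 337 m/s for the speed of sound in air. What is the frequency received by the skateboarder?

The skateboarder is behind, so the helicopter is moving away from it while the skateboarder is moving toward the helicopter.
General Doppler shift: f' = f · (v + v_o)/(v + v_s).
f' = 17.7 × (337 + 7)/(337 + 78.3) = 17.7 × 344/415.3 ≈ 14.7 Hz.

14.7 Hz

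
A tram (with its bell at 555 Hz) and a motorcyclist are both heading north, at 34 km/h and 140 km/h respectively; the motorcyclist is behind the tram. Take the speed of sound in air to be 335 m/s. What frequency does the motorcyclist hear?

34 km/h = 9.444 m/s; 140 km/h = 38.89 m/s.
The motorcyclist is behind, so the tram is moving away from it while the motorcyclist is moving toward the tram.
General Doppler shift: f' = f · (v + v_o)/(v + v_s).
f' = 555 × (335 + 38.89)/(335 + 9.444) = 555 × 373.89/344.44 ≈ 602 Hz.

602 Hz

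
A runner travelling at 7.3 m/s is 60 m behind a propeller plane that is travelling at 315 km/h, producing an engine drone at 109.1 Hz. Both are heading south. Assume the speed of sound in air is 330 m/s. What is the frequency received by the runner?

315 km/h = 87.5 m/s.
The runner is behind, so the propeller plane is moving away from it while the runner is moving toward the propeller plane.
General Doppler shift: f' = f · (v + v_o)/(v + v_s).
f' = 109.1 × (330 + 7.3)/(330 + 87.5) = 109.1 × 337.3/417.5 ≈ 88 Hz.

88 Hz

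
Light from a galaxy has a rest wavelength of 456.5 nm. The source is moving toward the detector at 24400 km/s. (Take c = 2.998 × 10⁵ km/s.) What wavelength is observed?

420.7 nm

β = v/c = 24400/299800 = 0.0814.
Relativistic Doppler for wavelength: λ' = λ₀ · √((1 − β)/(1 + β)).
λ' = 456.5 × √(0.9186/1.0814) = 456.5 × 0.92167 ≈ 420.7 nm.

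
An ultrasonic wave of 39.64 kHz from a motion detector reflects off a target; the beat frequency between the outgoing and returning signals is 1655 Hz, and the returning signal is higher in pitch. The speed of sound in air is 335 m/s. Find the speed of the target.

Double Doppler shift off a moving reflector: f₂ = f₀ · (v + u)/(v − u) (u > 0 toward emitter).
Returning signal is higher, so f₂ = f₀ + Δf = 39640 + 1655 = 41295 Hz.
Rearranging, u = v · (f₂ − f₀)/(f₂ + f₀) = 335 × 1655/80935 ≈ 6.9 m/s.
So the target is moving at 6.9 m/s toward the emitter.

6.9 m/s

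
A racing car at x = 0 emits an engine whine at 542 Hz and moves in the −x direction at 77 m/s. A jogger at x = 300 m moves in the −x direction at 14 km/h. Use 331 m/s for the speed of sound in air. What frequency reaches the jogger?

14 km/h = 3.889 m/s.
The observer lies on the +x side, so the source is heading away from the observer and the observer is heading toward the source.
General Doppler shift: f' = f · (v + v_o)/(v + v_s).
f' = 542 × (331 + 3.889)/(331 + 77) = 542 × 334.89/408 ≈ 445 Hz.

445 Hz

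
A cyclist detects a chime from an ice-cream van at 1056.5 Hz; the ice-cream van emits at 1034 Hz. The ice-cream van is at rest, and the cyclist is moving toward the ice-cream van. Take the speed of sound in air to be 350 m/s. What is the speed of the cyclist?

7.6 m/s

f' = f · (v + v_o)/v ⇒ v_o = v · |f'/f − 1|.
v_o = 350 × |1056.5/1034 − 1| = 350 × 0.02176 ≈ 7.6 m/s.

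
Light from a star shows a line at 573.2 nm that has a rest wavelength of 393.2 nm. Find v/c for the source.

λ'/λ₀ = 1.4578 > 1 (redshift), so the source is receding.
λ'/λ₀ = √((1 + β)/(1 − β)) for a receding source ⇒ β = (r² − 1)/(r² + 1) with r = λ'/λ₀.
β = (2.1251 − 1)/(2.1251 + 1) ≈ 0.360.

0.360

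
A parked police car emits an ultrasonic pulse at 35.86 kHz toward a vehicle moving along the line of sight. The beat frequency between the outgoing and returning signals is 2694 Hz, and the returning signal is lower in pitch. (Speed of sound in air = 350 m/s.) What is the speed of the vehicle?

Double Doppler shift off a moving reflector: f₂ = f₀ · (v + u)/(v − u) (u > 0 toward emitter).
Returning signal is lower, so f₂ = f₀ − Δf = 35860 − 2694 = 33166 Hz.
Rearranging, u = v · (f₂ − f₀)/(f₂ + f₀) = 350 × -2694/69026 ≈ -13.7 m/s.
So the vehicle is moving at 13.7 m/s away from the emitter.

13.7 m/s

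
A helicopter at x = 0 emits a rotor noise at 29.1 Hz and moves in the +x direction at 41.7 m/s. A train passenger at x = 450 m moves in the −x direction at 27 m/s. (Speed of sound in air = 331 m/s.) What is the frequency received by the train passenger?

36.0 Hz

The observer lies on the +x side, so the source is heading toward the observer and the observer is heading toward the source.
With source approaching and observer approaching, f' = f · (v + v_o)/(v − v_s).
f' = 29.1 × (331 + 27)/(331 − 41.7) = 29.1 × 358/289.3 ≈ 36.0 Hz.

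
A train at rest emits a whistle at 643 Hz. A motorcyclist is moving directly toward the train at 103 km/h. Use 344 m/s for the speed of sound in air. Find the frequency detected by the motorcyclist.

103 km/h = 28.61 m/s.
Only the observer moves, toward the source, so f' = f · (v + v_o)/v.
f' = 643 × (344 + 28.61)/344 = 643 × 372.61/344 ≈ 696 Hz.

696 Hz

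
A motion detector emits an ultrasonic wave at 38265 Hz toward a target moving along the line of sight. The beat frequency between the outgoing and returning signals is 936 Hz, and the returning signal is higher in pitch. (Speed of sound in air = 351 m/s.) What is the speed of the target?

Double Doppler shift off a moving reflector: f₂ = f₀ · (v + u)/(v − u) (u > 0 toward emitter).
Returning signal is higher, so f₂ = f₀ + Δf = 38265 + 936 = 39201 Hz.
Rearranging, u = v · (f₂ − f₀)/(f₂ + f₀) = 351 × 936/77466 ≈ 4.2 m/s.
So the target is moving at 4.2 m/s toward the emitter.

4.2 m/s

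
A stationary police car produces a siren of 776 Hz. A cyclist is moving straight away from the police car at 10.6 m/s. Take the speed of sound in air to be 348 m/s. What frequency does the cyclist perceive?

Moving observer, stationary source: f' = f · (v − v_o)/v.
f' = 776 × (348 − 10.6)/348 = 776 × 337.4/348 ≈ 752 Hz.

752 Hz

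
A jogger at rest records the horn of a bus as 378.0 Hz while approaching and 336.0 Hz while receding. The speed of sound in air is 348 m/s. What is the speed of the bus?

20.5 m/s

f₁/f₂ = (v + v_s)/(v − v_s), so v_s = v · (f₁ − f₂)/(f₁ + f₂).
v_s = 348 × (378.0 − 336.0)/(378.0 + 336.0) = 348 × 42.0/714.0 ≈ 20.5 m/s.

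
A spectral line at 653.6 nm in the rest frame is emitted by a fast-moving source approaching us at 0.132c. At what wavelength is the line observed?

Relativistic Doppler for wavelength: λ' = λ₀ · √((1 − β)/(1 + β)).
λ' = 653.6 × √(0.8680/1.1320) = 653.6 × 0.87566 ≈ 572.3 nm.

572.3 nm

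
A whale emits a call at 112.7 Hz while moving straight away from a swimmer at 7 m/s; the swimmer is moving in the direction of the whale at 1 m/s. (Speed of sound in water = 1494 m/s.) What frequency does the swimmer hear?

Both move, so f' = f · (v + v_o)/(v + v_s).
f' = 112.7 × (1494 + 1)/(1494 + 7) = 112.7 × 1495/1501 ≈ 112 Hz.

112 Hz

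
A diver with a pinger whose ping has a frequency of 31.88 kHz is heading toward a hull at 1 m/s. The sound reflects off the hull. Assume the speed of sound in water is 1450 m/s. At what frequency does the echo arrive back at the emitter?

The hull receives the sound from a moving source: f₁ = f₀ · v/(v − v_e) = 31.88 × 1450/1449 ≈ 31.9 kHz.
On the return leg the diver with a pinger is a moving observer: f₂ = f₁ · (v + v_e)/v = 31.9 × 1451/1450 ≈ 31.9 kHz.

31.9 kHz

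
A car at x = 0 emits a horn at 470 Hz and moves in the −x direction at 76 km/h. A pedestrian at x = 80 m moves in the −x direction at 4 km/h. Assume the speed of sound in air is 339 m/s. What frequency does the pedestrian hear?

444 Hz

76 km/h = 21.11 m/s; 4 km/h = 1.111 m/s.
The observer lies on the +x side, so the source is heading away from the observer and the observer is heading toward the source.
Both move, so f' = f · (v + v_o)/(v + v_s).
f' = 470 × (339 + 1.111)/(339 + 21.11) = 470 × 340.11/360.11 ≈ 444 Hz.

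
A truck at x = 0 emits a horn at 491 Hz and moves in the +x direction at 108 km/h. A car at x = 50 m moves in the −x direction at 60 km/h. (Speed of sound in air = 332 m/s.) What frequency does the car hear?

567 Hz

108 km/h = 30 m/s; 60 km/h = 16.67 m/s.
The observer lies on the +x side, so the source is heading toward the observer and the observer is heading toward the source.
General Doppler shift: f' = f · (v + v_o)/(v − v_s).
f' = 491 × (332 + 16.67)/(332 − 30) = 491 × 348.67/302 ≈ 567 Hz.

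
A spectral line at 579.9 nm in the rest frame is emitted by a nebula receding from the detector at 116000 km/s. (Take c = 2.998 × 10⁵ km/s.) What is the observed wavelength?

872.2 nm

β = v/c = 116000/299800 = 0.3869.
Relativistic Doppler for wavelength: λ' = λ₀ · √((1 + β)/(1 − β)).
λ' = 579.9 × √(1.3869/0.6131) = 579.9 × 1.50407 ≈ 872.2 nm.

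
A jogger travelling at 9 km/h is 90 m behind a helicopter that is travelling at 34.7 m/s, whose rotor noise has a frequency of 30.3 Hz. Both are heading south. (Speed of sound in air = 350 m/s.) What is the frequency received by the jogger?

27.8 Hz

9 km/h = 2.5 m/s.
The jogger is behind, so the helicopter is moving away from it while the jogger is moving toward the helicopter.
General Doppler shift: f' = f · (v + v_o)/(v + v_s).
f' = 30.3 × (350 + 2.5)/(350 + 34.7) = 30.3 × 352.5/384.7 ≈ 27.8 Hz.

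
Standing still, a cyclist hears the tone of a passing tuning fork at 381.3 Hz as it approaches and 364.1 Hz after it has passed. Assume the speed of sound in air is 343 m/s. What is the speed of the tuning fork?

f₁/f₂ = (v + v_s)/(v − v_s), so v_s = v · (f₁ − f₂)/(f₁ + f₂).
v_s = 343 × (381.3 − 364.1)/(381.3 + 364.1) = 343 × 17.2/745.4 ≈ 7.9 m/s.

7.9 m/s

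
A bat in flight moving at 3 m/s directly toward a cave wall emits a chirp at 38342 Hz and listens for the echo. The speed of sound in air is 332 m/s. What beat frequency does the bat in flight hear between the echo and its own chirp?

The cave wall receives the sound from a moving source: f₁ = f₀ · v/(v − v_e) = 38342 × 332/329 ≈ 38692 Hz.
On the return leg the bat in flight is a moving observer: f₂ = f₁ · (v + v_e)/v = 38692 × 335/332 ≈ 39041 Hz.
Equivalently f₂ = f₀ · (v + v_e)/(v − v_e).
Beat against the emitted tone: |f₂ − f₀| = 2v_e·f₀/(v − v_e) = 2 × 3 × 38342/329 ≈ 699 Hz.

699 Hz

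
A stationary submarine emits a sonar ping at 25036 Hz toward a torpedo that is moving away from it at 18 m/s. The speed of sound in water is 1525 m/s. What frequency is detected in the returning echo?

24452 Hz

The torpedo first receives the wave as a moving observer: f₁ = f₀ · (v − u)/v = 25036 × (1525 − 18)/1525 ≈ 24740 Hz.
On reflection it acts as a source moving away from the stationary detector: f₂ = f₁ · v/(v + u) = 24740 × 1525/1543 ≈ 24452 Hz.
Equivalently f₂ = f₀ · (v − u)/(v + u).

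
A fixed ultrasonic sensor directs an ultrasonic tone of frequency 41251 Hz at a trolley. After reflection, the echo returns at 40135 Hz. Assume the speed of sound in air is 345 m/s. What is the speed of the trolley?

4.7 m/s

Double Doppler shift off a moving reflector: f₂ = f₀ · (v + u)/(v − u) (u > 0 toward emitter).
Rearranging, u = v · (f₂ − f₀)/(f₂ + f₀) = 345 × -1116/81386 ≈ -4.7 m/s.
So the trolley is moving at 4.7 m/s away from the emitter.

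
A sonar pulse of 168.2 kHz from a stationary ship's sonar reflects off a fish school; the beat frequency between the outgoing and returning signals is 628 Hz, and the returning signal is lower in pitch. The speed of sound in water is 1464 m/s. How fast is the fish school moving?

2.74 m/s

Double Doppler shift off a moving reflector: f₂ = f₀ · (v + u)/(v − u) (u > 0 toward emitter).
Returning signal is lower, so f₂ = f₀ − Δf = 168200 − 628 = 167572 Hz.
Rearranging, u = v · (f₂ − f₀)/(f₂ + f₀) = 1464 × -628/335772 ≈ -2.74 m/s.
So the fish school is moving at 2.74 m/s away from the emitter.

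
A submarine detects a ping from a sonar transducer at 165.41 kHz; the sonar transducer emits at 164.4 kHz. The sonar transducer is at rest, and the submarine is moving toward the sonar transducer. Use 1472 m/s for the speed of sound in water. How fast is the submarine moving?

9.0 m/s

f' = f · (v + v_o)/v ⇒ v_o = v · |f'/f − 1|.
v_o = 1472 × |165.41/164.4 − 1| = 1472 × 0.006144 ≈ 9.0 m/s.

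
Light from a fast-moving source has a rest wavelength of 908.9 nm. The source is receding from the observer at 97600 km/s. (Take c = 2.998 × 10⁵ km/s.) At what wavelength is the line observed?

β = v/c = 97600/299800 = 0.3256.
Relativistic Doppler for wavelength: λ' = λ₀ · √((1 + β)/(1 − β)).
λ' = 908.9 × √(1.3256/0.6744) = 908.9 × 1.40192 ≈ 1274.2 nm.

1274.2 nm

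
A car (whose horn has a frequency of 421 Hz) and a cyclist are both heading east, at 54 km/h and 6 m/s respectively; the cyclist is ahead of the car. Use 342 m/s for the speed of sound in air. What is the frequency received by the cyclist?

54 km/h = 15 m/s.
The cyclist is ahead, so the car is moving toward it while the cyclist is moving away from the car.
Both move, so f' = f · (v − v_o)/(v − v_s).
f' = 421 × (342 − 6)/(342 − 15) = 421 × 336/327 ≈ 433 Hz.

433 Hz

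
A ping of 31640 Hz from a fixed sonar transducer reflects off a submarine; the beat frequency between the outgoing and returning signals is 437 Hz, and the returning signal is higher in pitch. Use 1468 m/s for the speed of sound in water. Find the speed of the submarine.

10.1 m/s

Double Doppler shift off a moving reflector: f₂ = f₀ · (v + u)/(v − u) (u > 0 toward emitter).
Returning signal is higher, so f₂ = f₀ + Δf = 31640 + 437 = 32077 Hz.
Rearranging, u = v · (f₂ − f₀)/(f₂ + f₀) = 1468 × 437/63717 ≈ 10.1 m/s.
So the submarine is moving at 10.1 m/s toward the emitter.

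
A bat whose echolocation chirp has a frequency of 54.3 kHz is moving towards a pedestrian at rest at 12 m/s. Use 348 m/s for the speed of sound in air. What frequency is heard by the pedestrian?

Moving source, stationary observer: f' = f · v/(v − v_s) since the source is approaching.
f' = 54.3 × 348/(348 − 12) = 54.3 × 348/336 ≈ 56.2 kHz.

56.2 kHz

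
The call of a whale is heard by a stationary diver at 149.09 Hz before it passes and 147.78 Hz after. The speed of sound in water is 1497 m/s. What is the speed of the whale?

6.6 m/s

f₁/f₂ = (v + v_s)/(v − v_s), so v_s = v · (f₁ − f₂)/(f₁ + f₂).
v_s = 1497 × (149.09 − 147.78)/(149.09 + 147.78) = 1497 × 1.31/296.87 ≈ 6.6 m/s.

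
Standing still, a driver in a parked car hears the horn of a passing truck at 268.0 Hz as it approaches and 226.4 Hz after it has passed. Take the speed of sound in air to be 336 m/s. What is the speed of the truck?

f₁/f₂ = (v + v_s)/(v − v_s), so v_s = v · (f₁ − f₂)/(f₁ + f₂).
v_s = 336 × (268.0 − 226.4)/(268.0 + 226.4) = 336 × 41.6/494.4 ≈ 28 m/s.

28 m/s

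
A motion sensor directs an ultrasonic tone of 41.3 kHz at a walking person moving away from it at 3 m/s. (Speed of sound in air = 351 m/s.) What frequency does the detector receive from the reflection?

40.6 kHz

The walking person first receives the wave as a moving observer: f₁ = f₀ · (v − u)/v = 41.3 × (351 − 3)/351 ≈ 40.9 kHz.
The reflection then acts as a moving source: f₂ = f₁ · v/(v + u) ≈ 40.6 kHz.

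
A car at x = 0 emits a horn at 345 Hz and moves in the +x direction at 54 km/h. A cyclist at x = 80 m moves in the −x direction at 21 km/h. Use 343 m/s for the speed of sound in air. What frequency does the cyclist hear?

54 km/h = 15 m/s; 21 km/h = 5.833 m/s.
The observer lies on the +x side, so the source is heading toward the observer and the observer is heading toward the source.
Both move, so f' = f · (v + v_o)/(v − v_s).
f' = 345 × (343 + 5.833)/(343 − 15) = 345 × 348.83/328 ≈ 367 Hz.

367 Hz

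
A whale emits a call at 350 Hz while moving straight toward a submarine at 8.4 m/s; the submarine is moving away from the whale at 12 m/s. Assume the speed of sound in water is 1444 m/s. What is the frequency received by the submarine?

General Doppler shift: f' = f · (v − v_o)/(v − v_s).
f' = 350 × (1444 − 12)/(1444 − 8.4) = 350 × 1432/1435.6 ≈ 349 Hz.

349 Hz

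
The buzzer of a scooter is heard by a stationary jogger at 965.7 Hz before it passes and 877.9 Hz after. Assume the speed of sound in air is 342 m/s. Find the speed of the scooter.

f₁/f₂ = (v + v_s)/(v − v_s), so v_s = v · (f₁ − f₂)/(f₁ + f₂).
v_s = 342 × (965.7 − 877.9)/(965.7 + 877.9) = 342 × 87.8/1843.6 ≈ 16.3 m/s.

16.3 m/s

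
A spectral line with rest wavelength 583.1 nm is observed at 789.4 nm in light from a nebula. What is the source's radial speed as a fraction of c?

0.294c

λ'/λ₀ = 1.3538 > 1 (redshift), so the source is receding.
λ'/λ₀ = √((1 + β)/(1 − β)) for a receding source ⇒ β = (r² − 1)/(r² + 1) with r = λ'/λ₀.
β = (1.8328 − 1)/(1.8328 + 1) ≈ 0.294.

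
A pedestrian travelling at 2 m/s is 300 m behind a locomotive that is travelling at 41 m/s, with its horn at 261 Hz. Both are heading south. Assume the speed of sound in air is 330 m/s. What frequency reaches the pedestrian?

The pedestrian is behind, so the locomotive is moving away from it while the pedestrian is moving toward the locomotive.
General Doppler shift: f' = f · (v + v_o)/(v + v_s).
f' = 261 × (330 + 2)/(330 + 41) = 261 × 332/371 ≈ 234 Hz.

234 Hz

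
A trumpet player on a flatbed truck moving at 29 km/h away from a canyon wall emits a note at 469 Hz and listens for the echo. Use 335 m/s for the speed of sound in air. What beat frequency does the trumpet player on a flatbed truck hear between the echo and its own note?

29 km/h = 8.056 m/s.
The canyon wall receives the sound from a moving source: f₁ = f₀ · v/(v + v_e) = 469 × 335/343.06 ≈ 458.0 Hz.
On the return leg the trumpet player on a flatbed truck is a moving observer: f₂ = f₁ · (v − v_e)/v = 458.0 × 326.94/335 ≈ 447.0 Hz.
Equivalently f₂ = f₀ · (v − v_e)/(v + v_e).
Beat against the emitted tone: |f₂ − f₀| = 2v_e·f₀/(v + v_e) = 2 × 8.056 × 469/343.06 ≈ 22.0 Hz.

22.0 Hz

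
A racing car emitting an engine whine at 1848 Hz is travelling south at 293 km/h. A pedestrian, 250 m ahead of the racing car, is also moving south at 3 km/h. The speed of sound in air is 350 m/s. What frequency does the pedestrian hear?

2402 Hz

293 km/h = 81.39 m/s; 3 km/h = 0.8333 m/s.
The pedestrian is ahead, so the racing car is moving toward it while the pedestrian is moving away from the racing car.
With source approaching and observer receding, f' = f · (v − v_o)/(v − v_s).
f' = 1848 × (350 − 0.8333)/(350 − 81.39) = 1848 × 349.17/268.61 ≈ 2402 Hz.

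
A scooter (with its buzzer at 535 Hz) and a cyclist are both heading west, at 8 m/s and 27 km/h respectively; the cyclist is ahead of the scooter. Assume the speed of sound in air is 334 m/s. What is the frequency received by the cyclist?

536 Hz

27 km/h = 7.5 m/s.
The cyclist is ahead, so the scooter is moving toward it while the cyclist is moving away from the scooter.
General Doppler shift: f' = f · (v − v_o)/(v − v_s).
f' = 535 × (334 − 7.5)/(334 − 8) = 535 × 326.5/326 ≈ 536 Hz.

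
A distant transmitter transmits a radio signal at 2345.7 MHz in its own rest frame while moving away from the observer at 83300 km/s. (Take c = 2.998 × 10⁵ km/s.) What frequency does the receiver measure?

β = v/c = 83300/299800 = 0.2779.
Relativistic Doppler for frequency: f' = f₀ · √((1 − β)/(1 + β)).
f' = 2345.7 × √(0.7221/1.2779) = 2345.7 × 0.75175 ≈ 1763.4 MHz.

1763.4 MHz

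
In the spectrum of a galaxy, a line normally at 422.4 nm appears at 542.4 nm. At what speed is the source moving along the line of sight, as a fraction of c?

0.245

λ'/λ₀ = 1.2841 > 1 (redshift), so the source is receding.
λ'/λ₀ = √((1 + β)/(1 − β)) for a receding source ⇒ β = (r² − 1)/(r² + 1) with r = λ'/λ₀.
β = (1.6489 − 1)/(1.6489 + 1) ≈ 0.245.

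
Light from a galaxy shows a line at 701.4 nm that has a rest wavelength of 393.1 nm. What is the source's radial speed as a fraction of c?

λ'/λ₀ = 1.7843 > 1 (redshift), so the source is receding.
λ'/λ₀ = √((1 + β)/(1 − β)) for a receding source ⇒ β = (r² − 1)/(r² + 1) with r = λ'/λ₀.
β = (3.1837 − 1)/(3.1837 + 1) ≈ 0.522.

0.522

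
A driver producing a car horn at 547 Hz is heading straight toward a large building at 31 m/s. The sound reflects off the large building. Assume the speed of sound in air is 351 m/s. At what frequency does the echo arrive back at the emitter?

653 Hz

The large building receives the sound from a moving source: f₁ = f₀ · v/(v − v_e) = 547 × 351/320 ≈ 600 Hz.
On the return leg the driver is a moving observer: f₂ = f₁ · (v + v_e)/v = 600 × 382/351 ≈ 653 Hz.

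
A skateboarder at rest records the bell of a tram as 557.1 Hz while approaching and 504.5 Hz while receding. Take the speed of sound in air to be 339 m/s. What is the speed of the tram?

16.8 m/s

f₁/f₂ = (v + v_s)/(v − v_s), so v_s = v · (f₁ − f₂)/(f₁ + f₂).
v_s = 339 × (557.1 − 504.5)/(557.1 + 504.5) = 339 × 52.6/1061.6 ≈ 16.8 m/s.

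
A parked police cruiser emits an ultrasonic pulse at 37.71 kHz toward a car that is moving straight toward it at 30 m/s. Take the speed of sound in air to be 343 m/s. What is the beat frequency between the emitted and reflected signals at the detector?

7229 Hz

At the car (a moving observer), f₁ = f₀ · (v + u)/v = 37.71 × 373/343 ≈ 41.01 kHz.
On reflection it acts as a source moving toward the stationary detector: f₂ = f₁ · v/(v − u) = 41.01 × 343/313 ≈ 44.94 kHz.
Equivalently f₂ = f₀ · (v + u)/(v − u).
Beat frequency (with f₀ = 37710 Hz): |f₂ − f₀| = 2u·f₀/(v − u) = 2 × 30 × 37710/313 ≈ 7229 Hz.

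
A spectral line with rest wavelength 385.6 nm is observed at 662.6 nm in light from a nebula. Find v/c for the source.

λ'/λ₀ = 1.7184 > 1 (redshift), so the source is receding.
λ'/λ₀ = √((1 + β)/(1 − β)) for a receding source ⇒ β = (r² − 1)/(r² + 1) with r = λ'/λ₀.
β = (2.9528 − 1)/(2.9528 + 1) ≈ 0.494.

0.494c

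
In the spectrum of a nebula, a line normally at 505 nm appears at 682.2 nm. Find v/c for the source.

λ'/λ₀ = 1.3509 > 1 (redshift), so the source is receding.
λ'/λ₀ = √((1 + β)/(1 − β)) for a receding source ⇒ β = (r² − 1)/(r² + 1) with r = λ'/λ₀.
β = (1.8249 − 1)/(1.8249 + 1) ≈ 0.292.

0.292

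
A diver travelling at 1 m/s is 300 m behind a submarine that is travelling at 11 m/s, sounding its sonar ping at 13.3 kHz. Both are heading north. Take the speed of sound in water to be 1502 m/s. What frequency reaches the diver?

13.21 kHz

The diver is behind, so the submarine is moving away from it while the diver is moving toward the submarine.
Both move, so f' = f · (v + v_o)/(v + v_s).
f' = 13.3 × (1502 + 1)/(1502 + 11) = 13.3 × 1503/1513 ≈ 13.21 kHz.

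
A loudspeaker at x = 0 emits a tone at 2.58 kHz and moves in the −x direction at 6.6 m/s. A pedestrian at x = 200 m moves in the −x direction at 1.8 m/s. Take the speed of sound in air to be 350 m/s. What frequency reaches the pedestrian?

2.55 kHz

The observer lies on the +x side, so the source is heading away from the observer and the observer is heading toward the source.
General Doppler shift: f' = f · (v + v_o)/(v + v_s).
f' = 2.58 × (350 + 1.8)/(350 + 6.6) = 2.58 × 351.8/356.6 ≈ 2.55 kHz.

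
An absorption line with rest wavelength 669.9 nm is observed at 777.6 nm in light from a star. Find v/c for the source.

λ'/λ₀ = 1.1608 > 1 (redshift), so the source is receding.
λ'/λ₀ = √((1 + β)/(1 − β)) for a receding source ⇒ β = (r² − 1)/(r² + 1) with r = λ'/λ₀.
β = (1.3474 − 1)/(1.3474 + 1) ≈ 0.148.

0.148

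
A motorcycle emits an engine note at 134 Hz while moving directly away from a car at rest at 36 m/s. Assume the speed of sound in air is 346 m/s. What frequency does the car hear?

121 Hz

Moving source, stationary observer: f' = f · v/(v + v_s) since the source is receding.
f' = 134 × 346/(346 + 36) = 134 × 346/382 ≈ 121 Hz.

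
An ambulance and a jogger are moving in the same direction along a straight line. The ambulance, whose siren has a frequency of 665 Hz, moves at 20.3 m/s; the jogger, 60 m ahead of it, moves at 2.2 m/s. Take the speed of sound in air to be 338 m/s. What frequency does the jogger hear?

703 Hz

The jogger is ahead, so the ambulance is moving toward it while the jogger is moving away from the ambulance.
Both move, so f' = f · (v − v_o)/(v − v_s).
f' = 665 × (338 − 2.2)/(338 − 20.3) = 665 × 335.8/317.7 ≈ 703 Hz.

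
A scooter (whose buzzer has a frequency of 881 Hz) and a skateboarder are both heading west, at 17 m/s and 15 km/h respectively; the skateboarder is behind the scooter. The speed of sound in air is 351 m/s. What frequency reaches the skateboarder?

850 Hz

15 km/h = 4.167 m/s.
The skateboarder is behind, so the scooter is moving away from it while the skateboarder is moving toward the scooter.
With source receding and observer approaching, f' = f · (v + v_o)/(v + v_s).
f' = 881 × (351 + 4.167)/(351 + 17) = 881 × 355.17/368 ≈ 850 Hz.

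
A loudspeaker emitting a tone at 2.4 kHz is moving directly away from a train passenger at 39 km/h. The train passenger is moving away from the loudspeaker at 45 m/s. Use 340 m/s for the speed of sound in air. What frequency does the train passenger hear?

39 km/h = 10.83 m/s.
General Doppler shift: f' = f · (v − v_o)/(v + v_s).
f' = 2.4 × (340 − 45)/(340 + 10.83) = 2.4 × 295/350.83 ≈ 2.02 kHz.

2.02 kHz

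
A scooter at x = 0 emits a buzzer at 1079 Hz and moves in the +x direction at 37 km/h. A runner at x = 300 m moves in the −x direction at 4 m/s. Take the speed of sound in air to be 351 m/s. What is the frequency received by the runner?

37 km/h = 10.28 m/s.
The observer lies on the +x side, so the source is heading toward the observer and the observer is heading toward the source.
General Doppler shift: f' = f · (v + v_o)/(v − v_s).
f' = 1079 × (351 + 4)/(351 − 10.28) = 1079 × 355/340.72 ≈ 1124 Hz.

1124 Hz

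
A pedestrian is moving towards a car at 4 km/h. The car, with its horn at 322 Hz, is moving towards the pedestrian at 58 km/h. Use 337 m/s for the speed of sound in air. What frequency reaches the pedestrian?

339 Hz

58 km/h = 16.11 m/s; 4 km/h = 1.111 m/s.
General Doppler shift: f' = f · (v + v_o)/(v − v_s).
f' = 322 × (337 + 1.111)/(337 − 16.11) = 322 × 338.11/320.89 ≈ 339 Hz.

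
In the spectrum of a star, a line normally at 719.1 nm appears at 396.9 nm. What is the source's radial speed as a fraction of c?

λ'/λ₀ = 0.5519 < 1 (blueshift), so the source is approaching.
λ'/λ₀ = √((1 − β)/(1 + β)) for an approaching source ⇒ β = (1 − r²)/(1 + r²) with r = λ'/λ₀.
β = (1 − 0.3046)/(1 + 0.3046) ≈ 0.533.

0.533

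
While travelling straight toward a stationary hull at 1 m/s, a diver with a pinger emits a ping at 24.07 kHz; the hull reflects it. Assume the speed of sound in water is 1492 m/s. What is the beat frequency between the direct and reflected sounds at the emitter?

32.3 Hz

The hull receives the sound from a moving source: f₁ = f₀ · v/(v − v_e) = 24.07 × 1492/1491 ≈ 24.0861 kHz.
On the return leg the diver with a pinger is a moving observer: f₂ = f₁ · (v + v_e)/v = 24.0861 × 1493/1492 ≈ 24.1023 kHz.
Beat against the emitted tone (with f₀ = 24070 Hz): |f₂ − f₀| = 2v_e·f₀/(v − v_e) = 2 × 1 × 24070/1491 ≈ 32.3 Hz.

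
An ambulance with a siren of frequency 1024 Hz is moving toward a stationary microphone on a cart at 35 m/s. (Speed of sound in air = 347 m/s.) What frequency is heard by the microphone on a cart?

1139 Hz

With the source moving toward a stationary observer, f' = f · v/(v − v_s).
f' = 1024 × 347/(347 − 35) = 1024 × 347/312 ≈ 1139 Hz.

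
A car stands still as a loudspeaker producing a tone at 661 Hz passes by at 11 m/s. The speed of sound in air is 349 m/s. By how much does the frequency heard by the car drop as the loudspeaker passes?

41.7 Hz

Approaching: f₁ = f · v/(v − v_s) = 661 × 349/338 ≈ 682.5 Hz.
Receding: f₂ = f · v/(v + v_s) = 661 × 349/360 ≈ 640.8 Hz.
Drop: f₁ − f₂ = 2f·v·v_s/(v² − v_s²) = 2 × 661 × 349 × 11/(349² − 11²) ≈ 41.7 Hz.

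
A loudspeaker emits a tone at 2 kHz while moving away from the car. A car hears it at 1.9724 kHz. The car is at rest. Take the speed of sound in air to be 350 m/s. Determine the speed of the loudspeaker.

4.9 m/s

f' = f · v/(v + v_s) ⇒ v_s = v · |1 − f/f'|.
v_s = 350 × |1 − 2/1.9724| = 350 × 0.01399 ≈ 4.9 m/s.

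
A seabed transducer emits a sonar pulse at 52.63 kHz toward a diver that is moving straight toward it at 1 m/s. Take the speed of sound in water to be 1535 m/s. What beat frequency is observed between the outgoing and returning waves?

69 Hz

At the diver (a moving observer), f₁ = f₀ · (v + u)/v = 52.63 × 1536/1535 ≈ 52.6643 kHz.
On reflection it acts as a source moving toward the stationary detector: f₂ = f₁ · v/(v − u) = 52.6643 × 1535/1534 ≈ 52.6986 kHz.
Beat frequency (with f₀ = 52630 Hz): |f₂ − f₀| = 2u·f₀/(v − u) = 2 × 1 × 52630/1534 ≈ 69 Hz.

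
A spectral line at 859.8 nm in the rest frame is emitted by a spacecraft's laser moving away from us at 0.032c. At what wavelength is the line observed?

Relativistic Doppler for wavelength: λ' = λ₀ · √((1 + β)/(1 − β)).
λ' = 859.8 × √(1.0320/0.9680) = 859.8 × 1.03253 ≈ 887.8 nm.

887.8 nm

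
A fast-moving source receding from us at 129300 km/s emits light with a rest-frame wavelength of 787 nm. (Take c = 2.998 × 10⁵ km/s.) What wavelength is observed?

β = v/c = 129300/299800 = 0.4313.
Relativistic Doppler for wavelength: λ' = λ₀ · √((1 + β)/(1 − β)).
λ' = 787 × √(1.4313/0.5687) = 787 × 1.58642 ≈ 1248.5 nm.

1248.5 nm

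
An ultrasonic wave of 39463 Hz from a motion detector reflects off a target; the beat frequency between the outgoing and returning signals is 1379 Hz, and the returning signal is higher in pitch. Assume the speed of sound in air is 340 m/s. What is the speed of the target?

Double Doppler shift off a moving reflector: f₂ = f₀ · (v + u)/(v − u) (u > 0 toward emitter).
Returning signal is higher, so f₂ = f₀ + Δf = 39463 + 1379 = 40842 Hz.
Rearranging, u = v · (f₂ − f₀)/(f₂ + f₀) = 340 × 1379/80305 ≈ 5.8 m/s.
So the target is moving at 5.8 m/s toward the emitter.

5.8 m/s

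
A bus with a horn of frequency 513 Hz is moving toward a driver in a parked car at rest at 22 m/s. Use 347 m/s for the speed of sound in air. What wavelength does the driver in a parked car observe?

With the source moving toward a stationary observer, f' = f · v/(v − v_s).
f' = 513 × 347/(347 − 22) ≈ 548 Hz.
λ' = v/f' = 347/547.726 ≈ 63.4 cm.

63.4 cm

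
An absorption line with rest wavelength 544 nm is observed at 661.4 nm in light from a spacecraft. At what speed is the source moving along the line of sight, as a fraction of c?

λ'/λ₀ = 1.2158 > 1 (redshift), so the source is receding.
λ'/λ₀ = √((1 + β)/(1 − β)) for a receding source ⇒ β = (r² − 1)/(r² + 1) with r = λ'/λ₀.
β = (1.4782 − 1)/(1.4782 + 1) ≈ 0.193.

0.193c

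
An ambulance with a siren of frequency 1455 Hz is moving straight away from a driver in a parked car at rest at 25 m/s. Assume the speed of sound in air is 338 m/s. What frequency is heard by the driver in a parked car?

1355 Hz

With the source moving away from a stationary observer, f' = f · v/(v + v_s).
f' = 1455 × 338/(338 + 25) = 1455 × 338/363 ≈ 1355 Hz.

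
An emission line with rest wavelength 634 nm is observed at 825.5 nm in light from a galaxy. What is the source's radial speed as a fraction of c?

λ'/λ₀ = 1.3021 > 1 (redshift), so the source is receding.
λ'/λ₀ = √((1 + β)/(1 − β)) for a receding source ⇒ β = (r² − 1)/(r² + 1) with r = λ'/λ₀.
β = (1.6953 − 1)/(1.6953 + 1) ≈ 0.258.

0.258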